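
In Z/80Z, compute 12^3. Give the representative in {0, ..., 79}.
48

Use repeated squaring. Binary(3) = 11. Walk through the bits of the exponent 3 left-to-right: at each bit after the leading one, square the running value, then multiply by 12 if the bit is 1 (always reducing mod 80):
  bit 1 = 1 (leading): start with 12.
  bit 2 = 1: square 12^2 = 144 ≡ 64; bit is 1, so multiply 64·12 = 768 ≡ 48 (mod 80).
Final value: 12^3 ≡ 48 (mod 80).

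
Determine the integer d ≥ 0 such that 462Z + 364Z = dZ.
In the PID Z, (a, b) is generated by gcd(a, b). Compute gcd(462, 364) with the extended Euclidean algorithm, tracking rows (r, s, t) with s·462 + t·364 = r:
  row A: (462, 1, 0)   [1·462 + 0·364 = 462]
  row B: (364, 0, 1)   [0·462 + 1·364 = 364]
  462 = 1·364 + 98   → row C = row A − 1·row B = (98, 1, −1)   [check: 1·462 − 1·364 = 98]
  364 = 3·98 + 70   → row D = row B − 3·row C = (70, −3, 4)   [check: −3·462 + 4·364 = 70]
  98 = 1·70 + 28   → row E = row C − 1·row D = (28, 4, −5)   [check: 4·462 − 5·364 = 28]
  70 = 2·28 + 14   → row F = row D − 2·row E = (14, −11, 14)   [check: −11·462 + 14·364 = 14]
  28 = 2·14 + 0   → remainder 0, stop. gcd = 14 (last nonzero row F).
So gcd(462, 364) = 14, with Bézout identity −11·462 + 14·364 = 14. Containment (⊇): the Bézout identity exhibits 14 as an element of (462, 364), giving (14) ⊆ (462, 364). Containment (⊆): since 14 | 462 and 14 | 364 (462 = 14·33, 364 = 14·26), every Z-linear combination of 462 and 364 is divisible by 14, so (462, 364) ⊆ (14). Therefore (462, 364) = (14), d = 14.

Final answer: (462, 364) = (14); d = 14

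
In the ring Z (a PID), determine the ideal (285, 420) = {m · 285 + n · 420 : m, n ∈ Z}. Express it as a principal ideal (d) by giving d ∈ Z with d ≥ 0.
(285, 420) = (15); d = 15

In the PID Z, (a, b) is generated by gcd(a, b). Compute gcd(420, 285) with the extended Euclidean algorithm, tracking rows (r, s, t) with s·420 + t·285 = r:
  row A: (420, 1, 0)   [1·420 + 0·285 = 420]
  row B: (285, 0, 1)   [0·420 + 1·285 = 285]
  420 = 1·285 + 135   → row C = row A − 1·row B = (135, 1, −1)   [check: 1·420 − 1·285 = 135]
  285 = 2·135 + 15   → row D = row B − 2·row C = (15, −2, 3)   [check: −2·420 + 3·285 = 15]
  135 = 9·15 + 0   → remainder 0, stop. gcd = 15 (last nonzero row D).
So gcd(285, 420) = 15, with Bézout identity −2·420 + 3·285 = 15. Containment (⊇): the Bézout identity exhibits 15 as an element of (285, 420), giving (15) ⊆ (285, 420). Containment (⊆): since 15 | 285 and 15 | 420 (285 = 15·19, 420 = 15·28), every Z-linear combination of 285 and 420 is divisible by 15, so (285, 420) ⊆ (15). Therefore (285, 420) = (15), d = 15.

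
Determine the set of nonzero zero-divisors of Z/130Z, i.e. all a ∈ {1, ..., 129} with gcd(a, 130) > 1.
An element a ∈ Z/130Z (with a ≠ 0) is a zero-divisor iff gcd(a, 130) > 1 (because a is a unit precisely when gcd(a, n) = 1, and in Z/nZ every nonzero, non-unit element is a zero-divisor). Scan a = 1, ..., 129 and keep those with gcd(a, 130) > 1:
  gcd(2, 130) = 2, gcd(4, 130) = 2, gcd(5, 130) = 5, gcd(6, 130) = 2, gcd(8, 130) = 2, gcd(10, 130) = 10, gcd(12, 130) = 2, gcd(13, 130) = 13, gcd(14, 130) = 2, gcd(15, 130) = 5, gcd(16, 130) = 2, gcd(18, 130) = 2, gcd(20, 130) = 10, gcd(22, 130) = 2, gcd(24, 130) = 2, gcd(25, 130) = 5, gcd(26, 130) = 26, gcd(28, 130) = 2, gcd(30, 130) = 10, gcd(32, 130) = 2, gcd(34, 130) = 2, gcd(35, 130) = 5, gcd(36, 130) = 2, gcd(38, 130) = 2, gcd(39, 130) = 13, gcd(40, 130) = 10, gcd(42, 130) = 2, gcd(44, 130) = 2, gcd(45, 130) = 5, gcd(46, 130) = 2, gcd(48, 130) = 2, gcd(50, 130) = 10, gcd(52, 130) = 26, gcd(54, 130) = 2, gcd(55, 130) = 5, gcd(56, 130) = 2, gcd(58, 130) = 2, gcd(60, 130) = 10, gcd(62, 130) = 2, gcd(64, 130) = 2, gcd(65, 130) = 65, gcd(66, 130) = 2, gcd(68, 130) = 2, gcd(70, 130) = 10, gcd(72, 130) = 2, gcd(74, 130) = 2, gcd(75, 130) = 5, gcd(76, 130) = 2, gcd(78, 130) = 26, gcd(80, 130) = 10, gcd(82, 130) = 2, gcd(84, 130) = 2, gcd(85, 130) = 5, gcd(86, 130) = 2, gcd(88, 130) = 2, gcd(90, 130) = 10, gcd(91, 130) = 13, gcd(92, 130) = 2, gcd(94, 130) = 2, gcd(95, 130) = 5, gcd(96, 130) = 2, gcd(98, 130) = 2, gcd(100, 130) = 10, gcd(102, 130) = 2, gcd(104, 130) = 26, gcd(105, 130) = 5, gcd(106, 130) = 2, gcd(108, 130) = 2, gcd(110, 130) = 10, gcd(112, 130) = 2, gcd(114, 130) = 2, gcd(115, 130) = 5, gcd(116, 130) = 2, gcd(117, 130) = 13, gcd(118, 130) = 2, gcd(120, 130) = 10, gcd(122, 130) = 2, gcd(124, 130) = 2, gcd(125, 130) = 5, gcd(126, 130) = 2, gcd(128, 130) = 2.
All other a ∈ {1, ..., 129} have gcd(a, 130) = 1 and are units. So the nonzero zero-divisors are exactly the 81 values of a appearing in this scan.

Final answer: nonzero zero-divisors of Z/130Z = {2, 4, 5, 6, 8, 10, 12, 13, 14, 15, 16, 18, 20, 22, 24, 25, 26, 28, 30, 32, 34, 35, 36, 38, 39, 40, 42, 44, 45, 46, 48, 50, 52, 54, 55, 56, 58, 60, 62, 64, 65, 66, 68, 70, 72, 74, 75, 76, 78, 80, 82, 84, 85, 86, 88, 90, 91, 92, 94, 95, 96, 98, 100, 102, 104, 105, 106, 108, 110, 112, 114, 115, 116, 117, 118, 120, 122, 124, 125, 126, 128}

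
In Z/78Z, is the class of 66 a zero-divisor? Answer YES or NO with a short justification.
YES

gcd(66, 78) = 6 > 1, so 66 is not a unit in Z/78Z. In Z/nZ every nonzero non-unit is a zero-divisor: explicitly, take b = 78/gcd = 13 ≠ 0 (mod 78); then 66·13 = 858 = 11·78, i.e. 66·13 ≡ 0 (mod 78). So 66 is a zero-divisor.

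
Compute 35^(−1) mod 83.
35^(−1) ≡ 19 (mod 83)

Apply the extended Euclidean algorithm to (83, 35), tracking rows (r, s, t) with s·83 + t·35 = r. Each division r_prev = q·r_cur + r_new produces the new row as (previous row) − q·(current row):
  row A: (83, 1, 0)   [1·83 + 0·35 = 83]
  row B: (35, 0, 1)   [0·83 + 1·35 = 35]
  83 = 2·35 + 13   → row C = row A − 2·row B = (13, 1, −2)   [check: 1·83 − 2·35 = 13]
  35 = 2·13 + 9   → row D = row B − 2·row C = (9, −2, 5)   [check: −2·83 + 5·35 = 9]
  13 = 1·9 + 4   → row E = row C − 1·row D = (4, 3, −7)   [check: 3·83 − 7·35 = 4]
  9 = 2·4 + 1   → row F = row D − 2·row E = (1, −8, 19)   [check: −8·83 + 19·35 = 1]
  4 = 4·1 + 0   → remainder 0, stop. gcd = 1 (last nonzero row F).
The gcd is 1, so 35 is invertible mod 83. The last nonzero row gives −8·83 + 19·35 = 1, so t = 19. So 35^(−1) ≡ 19 (mod 83). Verify: 35 · 19 = 665 ≡ 1 (mod 83). ✓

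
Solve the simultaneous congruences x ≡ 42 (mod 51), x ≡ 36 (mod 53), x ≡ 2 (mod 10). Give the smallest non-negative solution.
x ≡ 24522 (mod 27030); the representative in [0, 27030) is 24522

The moduli 51, 53, 10 are pairwise coprime, so by the CRT there is a unique solution mod 51·53·10 = 27030.
Solve by successive substitution. Start with x ≡ 42 (mod 51).
  Combine with x ≡ 36 (mod 53): write x = 42 + 51·t and require 42 + 51·t ≡ 36 (mod 53), i.e. 51·t ≡ 36 − 42 ≡ 47 (mod 53). Since 51^(−1) ≡ 26 (mod 53), t ≡ 26·47 ≡ 3 (mod 53). So x ≡ 42 + 51·3 = 195 (mod 2703).
  Combine with x ≡ 2 (mod 10): write x = 195 + 2703·t and require 195 + 2703·t ≡ 2 (mod 10), i.e. 2703·t ≡ 2 − 195 ≡ 7 (mod 10). Since 2703^(−1) ≡ 7 (mod 10) (2703 ≡ 3 (mod 10)), t ≡ 7·7 ≡ 9 (mod 10). So x ≡ 195 + 2703·9 = 24522 (mod 27030).
Unique solution in [0, 27030): x = 24522.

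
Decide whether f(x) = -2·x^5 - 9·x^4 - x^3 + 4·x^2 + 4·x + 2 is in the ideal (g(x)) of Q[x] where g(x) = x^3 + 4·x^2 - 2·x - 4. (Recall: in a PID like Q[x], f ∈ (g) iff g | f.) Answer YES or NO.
NO

In Q[x] the ideal (g) consists of all multiples of g, so f ∈ (g) iff g | f, i.e. iff the remainder of f on division by g is 0. Divide f by g (g is monic, so eliminate the leading term of the running remainder at each step):
  leading term -2·x^5: subtract (-2·x^2)·g(x) = -2·x^5 - 8·x^4 + 4·x^3 + 8·x^2, leaving -x^4 - 5·x^3 - 4·x^2 + 4·x + 2
  leading term -x^4: subtract (-x)·g(x) = -x^4 - 4·x^3 + 2·x^2 + 4·x, leaving -x^3 - 6·x^2 + 2
  leading term -x^3: subtract (-1)·g(x) = -x^3 - 4·x^2 + 2·x + 4, leaving -2·x^2 - 2·x - 2
The remainder r(x) = -2·x^2 - 2·x - 2 ≠ 0 (and deg r < deg g), so g ∤ f, i.e. f ∉ (g).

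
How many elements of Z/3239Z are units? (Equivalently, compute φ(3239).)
Z/3239Z has φ(3239) = 3120 units

An element a ∈ Z/3239Z is a unit iff gcd(a, 3239) = 1, so the number of units is φ(3239). φ is multiplicative, with φ(p^e) = p^e − p^(e−1). Factorise 3239 = 41 · 79. Then
  φ(3239) = (41 − 1) · (79 − 1) = 40 · 78 = 3120.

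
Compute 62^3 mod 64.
56

Use repeated squaring. Binary(3) = 11. Walk through the bits of the exponent 3 left-to-right: at each bit after the leading one, square the running value, then multiply by 62 if the bit is 1 (always reducing mod 64):
  bit 1 = 1 (leading): start with 62.
  bit 2 = 1: square 62^2 = 3844 ≡ 4; bit is 1, so multiply 4·62 = 248 ≡ 56 (mod 64).
Final value: 62^3 ≡ 56 (mod 64).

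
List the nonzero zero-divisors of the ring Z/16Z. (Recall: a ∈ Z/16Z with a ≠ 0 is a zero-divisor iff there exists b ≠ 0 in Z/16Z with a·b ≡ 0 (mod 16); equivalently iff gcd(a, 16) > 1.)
nonzero zero-divisors of Z/16Z = {2, 4, 6, 8, 10, 12, 14}

An element a ∈ Z/16Z (with a ≠ 0) is a zero-divisor iff gcd(a, 16) > 1 (because a is a unit precisely when gcd(a, n) = 1, and in Z/nZ every nonzero, non-unit element is a zero-divisor). Scan a = 1, ..., 15 and keep those with gcd(a, 16) > 1:
  gcd(2, 16) = 2, gcd(4, 16) = 4, gcd(6, 16) = 2, gcd(8, 16) = 8, gcd(10, 16) = 2, gcd(12, 16) = 4, gcd(14, 16) = 2.
All other a ∈ {1, ..., 15} have gcd(a, 16) = 1 and are units. So the nonzero zero-divisors are exactly the 7 values of a appearing in this scan.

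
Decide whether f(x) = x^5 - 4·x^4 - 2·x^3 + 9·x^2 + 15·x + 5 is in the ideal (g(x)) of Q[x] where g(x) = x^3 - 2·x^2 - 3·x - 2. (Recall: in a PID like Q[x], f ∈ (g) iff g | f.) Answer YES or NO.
In Q[x] the ideal (g) consists of all multiples of g, so f ∈ (g) iff g | f, i.e. iff the remainder of f on division by g is 0. Divide f by g (g is monic, so eliminate the leading term of the running remainder at each step):
  leading term x^5: subtract (x^2)·g(x) = x^5 - 2·x^4 - 3·x^3 - 2·x^2, leaving -2·x^4 + x^3 + 11·x^2 + 15·x + 5
  leading term -2·x^4: subtract (-2·x)·g(x) = -2·x^4 + 4·x^3 + 6·x^2 + 4·x, leaving -3·x^3 + 5·x^2 + 11·x + 5
  leading term -3·x^3: subtract (-3)·g(x) = -3·x^3 + 6·x^2 + 9·x + 6, leaving -x^2 + 2·x - 1
The remainder r(x) = -x^2 + 2·x - 1 ≠ 0 (and deg r < deg g), so g ∤ f, i.e. f ∉ (g).

Final answer: NO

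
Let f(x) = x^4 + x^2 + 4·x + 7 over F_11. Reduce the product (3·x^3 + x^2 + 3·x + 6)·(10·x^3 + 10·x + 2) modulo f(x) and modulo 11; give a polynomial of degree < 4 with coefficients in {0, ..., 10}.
Multiply as integer polynomials: a · b = 30·x^6 + 10·x^5 + 60·x^4 + 76·x^3 + 32·x^2 + 66·x + 12. Reducing coefficients mod 11: a · b ≡ 8·x^6 + 10·x^5 + 5·x^4 + 10·x^3 + 10·x^2 + 1. Now divide by f(x) = x^4 + x^2 + 4·x + 7 in F_11[x], eliminating the leading term at each step:
  leading term 8·x^6: subtract (8·x^2)·f(x) = 8·x^6 + 8·x^4 + 10·x^3 + x^2, leaving 10·x^5 + 8·x^4 + 9·x^2 + 1 (coefficients mod 11)
  leading term 10·x^5: subtract (10·x)·f(x) = 10·x^5 + 10·x^3 + 7·x^2 + 4·x, leaving 8·x^4 + x^3 + 2·x^2 + 7·x + 1 (coefficients mod 11)
  leading term 8·x^4: subtract (8)·f(x) = 8·x^4 + 8·x^2 + 10·x + 1, leaving x^3 + 5·x^2 + 8·x (coefficients mod 11)
The degree is now < 4, so this is the remainder. Hence a · b ≡ x^3 + 5·x^2 + 8·x in F_11[x]/(f).

Final answer: a · b ≡ x^3 + 5·x^2 + 8·x (mod f(x))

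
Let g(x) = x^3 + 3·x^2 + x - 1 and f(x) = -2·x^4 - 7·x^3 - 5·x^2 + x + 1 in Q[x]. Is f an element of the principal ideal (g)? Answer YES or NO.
YES

In Q[x] the ideal (g) consists of all multiples of g, so f ∈ (g) iff g | f, i.e. iff the remainder of f on division by g is 0. Divide f by g (g is monic, so eliminate the leading term of the running remainder at each step):
  leading term -2·x^4: subtract (-2·x)·g(x) = -2·x^4 - 6·x^3 - 2·x^2 + 2·x, leaving -x^3 - 3·x^2 - x + 1
  leading term -x^3: subtract (-1)·g(x) = -x^3 - 3·x^2 - x + 1, leaving 0
The remainder is 0, so f(x) = g(x) · h(x) with h(x) = -2·x - 1. Hence g | f, i.e. f ∈ (g).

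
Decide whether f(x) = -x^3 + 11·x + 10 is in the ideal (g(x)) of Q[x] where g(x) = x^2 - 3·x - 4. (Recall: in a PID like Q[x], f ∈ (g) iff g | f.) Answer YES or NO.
NO

In Q[x] the ideal (g) consists of all multiples of g, so f ∈ (g) iff g | f, i.e. iff the remainder of f on division by g is 0. Divide f by g (g is monic, so eliminate the leading term of the running remainder at each step):
  leading term -x^3: subtract (-x)·g(x) = -x^3 + 3·x^2 + 4·x, leaving -3·x^2 + 7·x + 10
  leading term -3·x^2: subtract (-3)·g(x) = -3·x^2 + 9·x + 12, leaving -2·x - 2
The remainder r(x) = -2·x - 2 ≠ 0 (and deg r < deg g), so g ∤ f, i.e. f ∉ (g).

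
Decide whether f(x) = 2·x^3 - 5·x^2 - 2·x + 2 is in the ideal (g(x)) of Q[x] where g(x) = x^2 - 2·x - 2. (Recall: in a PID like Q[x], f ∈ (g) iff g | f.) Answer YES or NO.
YES

In Q[x] the ideal (g) consists of all multiples of g, so f ∈ (g) iff g | f, i.e. iff the remainder of f on division by g is 0. Divide f by g (g is monic, so eliminate the leading term of the running remainder at each step):
  leading term 2·x^3: subtract (2·x)·g(x) = 2·x^3 - 4·x^2 - 4·x, leaving -x^2 + 2·x + 2
  leading term -x^2: subtract (-1)·g(x) = -x^2 + 2·x + 2, leaving 0
The remainder is 0, so f(x) = g(x) · h(x) with h(x) = 2·x - 1. Hence g | f, i.e. f ∈ (g).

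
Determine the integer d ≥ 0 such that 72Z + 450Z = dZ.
(72, 450) = (18); d = 18

In the PID Z, (a, b) is generated by gcd(a, b). Compute gcd(450, 72) with the extended Euclidean algorithm, tracking rows (r, s, t) with s·450 + t·72 = r:
  row A: (450, 1, 0)   [1·450 + 0·72 = 450]
  row B: (72, 0, 1)   [0·450 + 1·72 = 72]
  450 = 6·72 + 18   → row C = row A − 6·row B = (18, 1, −6)   [check: 1·450 − 6·72 = 18]
  72 = 4·18 + 0   → remainder 0, stop. gcd = 18 (last nonzero row C).
So gcd(72, 450) = 18, with Bézout identity 1·450 − 6·72 = 18. Containment (⊇): the Bézout identity exhibits 18 as an element of (72, 450), giving (18) ⊆ (72, 450). Containment (⊆): since 18 | 72 and 18 | 450 (72 = 18·4, 450 = 18·25), every Z-linear combination of 72 and 450 is divisible by 18, so (72, 450) ⊆ (18). Therefore (72, 450) = (18), d = 18.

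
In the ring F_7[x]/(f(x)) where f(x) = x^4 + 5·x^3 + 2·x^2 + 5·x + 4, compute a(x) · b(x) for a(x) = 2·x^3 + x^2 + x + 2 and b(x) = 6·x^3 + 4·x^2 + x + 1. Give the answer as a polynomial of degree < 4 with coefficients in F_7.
Multiply as integer polynomials: a · b = 12·x^6 + 14·x^5 + 12·x^4 + 19·x^3 + 10·x^2 + 3·x + 2. Reducing coefficients mod 7: a · b ≡ 5·x^6 + 5·x^4 + 5·x^3 + 3·x^2 + 3·x + 2. Now divide by f(x) = x^4 + 5·x^3 + 2·x^2 + 5·x + 4 in F_7[x], eliminating the leading term at each step:
  leading term 5·x^6: subtract (5·x^2)·f(x) = 5·x^6 + 4·x^5 + 3·x^4 + 4·x^3 + 6·x^2, leaving 3·x^5 + 2·x^4 + x^3 + 4·x^2 + 3·x + 2 (coefficients mod 7)
  leading term 3·x^5: subtract (3·x)·f(x) = 3·x^5 + x^4 + 6·x^3 + x^2 + 5·x, leaving x^4 + 2·x^3 + 3·x^2 + 5·x + 2 (coefficients mod 7)
  leading term x^4: subtract (1)·f(x) = x^4 + 5·x^3 + 2·x^2 + 5·x + 4, leaving 4·x^3 + x^2 + 5 (coefficients mod 7)
The degree is now < 4, so this is the remainder. Hence a · b ≡ 4·x^3 + x^2 + 5 in F_7[x]/(f).

Final answer: a · b ≡ 4·x^3 + x^2 + 5 (mod f(x))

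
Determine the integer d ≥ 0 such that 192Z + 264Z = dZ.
(192, 264) = (24); d = 24

In the PID Z, (a, b) is generated by gcd(a, b). Compute gcd(264, 192) with the extended Euclidean algorithm, tracking rows (r, s, t) with s·264 + t·192 = r:
  row A: (264, 1, 0)   [1·264 + 0·192 = 264]
  row B: (192, 0, 1)   [0·264 + 1·192 = 192]
  264 = 1·192 + 72   → row C = row A − 1·row B = (72, 1, −1)   [check: 1·264 − 1·192 = 72]
  192 = 2·72 + 48   → row D = row B − 2·row C = (48, −2, 3)   [check: −2·264 + 3·192 = 48]
  72 = 1·48 + 24   → row E = row C − 1·row D = (24, 3, −4)   [check: 3·264 − 4·192 = 24]
  48 = 2·24 + 0   → remainder 0, stop. gcd = 24 (last nonzero row E).
So gcd(192, 264) = 24, with Bézout identity 3·264 − 4·192 = 24. Containment (⊇): the Bézout identity exhibits 24 as an element of (192, 264), giving (24) ⊆ (192, 264). Containment (⊆): since 24 | 192 and 24 | 264 (192 = 24·8, 264 = 24·11), every Z-linear combination of 192 and 264 is divisible by 24, so (192, 264) ⊆ (24). Therefore (192, 264) = (24), d = 24.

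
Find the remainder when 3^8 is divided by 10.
1

Use repeated squaring. Binary(8) = 1000. Walk through the bits of the exponent 8 left-to-right: at each bit after the leading one, square the running value, then multiply by 3 if the bit is 1 (always reducing mod 10):
  bit 1 = 1 (leading): start with 3.
  bit 2 = 0: square 3^2 = 9 (mod 10).
  bit 3 = 0: square 9^2 = 81 ≡ 1 (mod 10).
  bit 4 = 0: square 1^2 = 1 (mod 10).
Final value: 3^8 ≡ 1 (mod 10).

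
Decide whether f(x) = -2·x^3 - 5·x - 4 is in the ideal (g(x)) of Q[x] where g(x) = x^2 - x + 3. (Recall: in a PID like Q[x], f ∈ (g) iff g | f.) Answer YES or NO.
In Q[x] the ideal (g) consists of all multiples of g, so f ∈ (g) iff g | f, i.e. iff the remainder of f on division by g is 0. Divide f by g (g is monic, so eliminate the leading term of the running remainder at each step):
  leading term -2·x^3: subtract (-2·x)·g(x) = -2·x^3 + 2·x^2 - 6·x, leaving -2·x^2 + x - 4
  leading term -2·x^2: subtract (-2)·g(x) = -2·x^2 + 2·x - 6, leaving 2 - x
The remainder r(x) = 2 - x ≠ 0 (and deg r < deg g), so g ∤ f, i.e. f ∉ (g).

Final answer: NO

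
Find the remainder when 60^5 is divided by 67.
Use repeated squaring. Binary(5) = 101. Walk through the bits of the exponent 5 left-to-right: at each bit after the leading one, square the running value, then multiply by 60 if the bit is 1 (always reducing mod 67):
  bit 1 = 1 (leading): start with 60.
  bit 2 = 0: square 60^2 = 3600 ≡ 49 (mod 67).
  bit 3 = 1: square 49^2 = 2401 ≡ 56; bit is 1, so multiply 56·60 = 3360 ≡ 10 (mod 67).
Final value: 60^5 ≡ 10 (mod 67).

Final answer: 10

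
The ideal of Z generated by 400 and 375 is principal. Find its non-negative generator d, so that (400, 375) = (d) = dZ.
(400, 375) = (25); d = 25

In the PID Z, (a, b) is generated by gcd(a, b). Compute gcd(400, 375) with the extended Euclidean algorithm, tracking rows (r, s, t) with s·400 + t·375 = r:
  row A: (400, 1, 0)   [1·400 + 0·375 = 400]
  row B: (375, 0, 1)   [0·400 + 1·375 = 375]
  400 = 1·375 + 25   → row C = row A − 1·row B = (25, 1, −1)   [check: 1·400 − 1·375 = 25]
  375 = 15·25 + 0   → remainder 0, stop. gcd = 25 (last nonzero row C).
So gcd(400, 375) = 25, with Bézout identity 1·400 − 1·375 = 25. Containment (⊇): the Bézout identity exhibits 25 as an element of (400, 375), giving (25) ⊆ (400, 375). Containment (⊆): since 25 | 400 and 25 | 375 (400 = 25·16, 375 = 25·15), every Z-linear combination of 400 and 375 is divisible by 25, so (400, 375) ⊆ (25). Therefore (400, 375) = (25), d = 25.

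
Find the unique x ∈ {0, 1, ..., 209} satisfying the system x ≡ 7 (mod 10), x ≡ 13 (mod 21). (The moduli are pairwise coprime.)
x ≡ 97 (mod 210); the representative in [0, 210) is 97

The moduli 10, 21 are pairwise coprime, so by the CRT there is a unique solution mod 10·21 = 210.
Solve by successive substitution. Start with x ≡ 7 (mod 10).
  Combine with x ≡ 13 (mod 21): write x = 7 + 10·t and require 7 + 10·t ≡ 13 (mod 21), i.e. 10·t ≡ 13 − 7 ≡ 6 (mod 21). Since 10^(−1) ≡ 19 (mod 21), t ≡ 19·6 ≡ 9 (mod 21). So x ≡ 7 + 10·9 = 97 (mod 210).
Unique solution in [0, 210): x = 97.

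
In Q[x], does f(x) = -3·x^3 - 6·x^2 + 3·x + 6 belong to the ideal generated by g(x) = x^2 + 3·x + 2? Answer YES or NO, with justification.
In Q[x] the ideal (g) consists of all multiples of g, so f ∈ (g) iff g | f, i.e. iff the remainder of f on division by g is 0. Divide f by g (g is monic, so eliminate the leading term of the running remainder at each step):
  leading term -3·x^3: subtract (-3·x)·g(x) = -3·x^3 - 9·x^2 - 6·x, leaving 3·x^2 + 9·x + 6
  leading term 3·x^2: subtract (3)·g(x) = 3·x^2 + 9·x + 6, leaving 0
The remainder is 0, so f(x) = g(x) · h(x) with h(x) = 3 - 3·x. Hence g | f, i.e. f ∈ (g).

Final answer: YES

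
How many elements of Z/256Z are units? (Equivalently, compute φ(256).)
An element a ∈ Z/256Z is a unit iff gcd(a, 256) = 1, so the number of units is φ(256). φ is multiplicative, with φ(p^e) = p^e − p^(e−1). Factorise 256 = 2^8. Then
  φ(256) = (2^8 − 2^7) = 128 = 128.

Final answer: Z/256Z has φ(256) = 128 units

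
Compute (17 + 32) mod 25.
Reduce the summands first: 32 ≡ 7 (mod 25), so 17 + 32 ≡ 17 + 7 (mod 25). 17 + 7 = 24; 24 = 0·25 + 24, so (17 + 32) mod 25 = 24.

Final answer: 24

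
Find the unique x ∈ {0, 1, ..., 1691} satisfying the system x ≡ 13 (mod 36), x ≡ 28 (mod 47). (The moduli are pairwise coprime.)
x ≡ 733 (mod 1692); the representative in [0, 1692) is 733

The moduli 36, 47 are pairwise coprime, so by the CRT there is a unique solution mod 36·47 = 1692.
Solve by successive substitution. Start with x ≡ 13 (mod 36).
  Combine with x ≡ 28 (mod 47): write x = 13 + 36·t and require 13 + 36·t ≡ 28 (mod 47), i.e. 36·t ≡ 28 − 13 ≡ 15 (mod 47). Since 36^(−1) ≡ 17 (mod 47), t ≡ 17·15 ≡ 20 (mod 47). So x ≡ 13 + 36·20 = 733 (mod 1692).
Unique solution in [0, 1692): x = 733.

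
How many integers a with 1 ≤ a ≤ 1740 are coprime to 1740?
448

The number of a ∈ {1, ..., 1740} with gcd(a, 1740) = 1 is by definition Euler's totient φ(1740). φ is multiplicative, with φ(p^e) = p^e − p^(e−1). Factorise 1740 = 2^2 · 3 · 5 · 29. Then
  φ(1740) = (2^2 − 2^1) · (3 − 1) · (5 − 1) · (29 − 1) = 2 · 2 · 4 · 28 = 448.
So there are 448 such integers.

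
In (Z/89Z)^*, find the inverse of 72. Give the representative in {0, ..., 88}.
Apply the extended Euclidean algorithm to (89, 72), tracking rows (r, s, t) with s·89 + t·72 = r. Each division r_prev = q·r_cur + r_new produces the new row as (previous row) − q·(current row):
  row A: (89, 1, 0)   [1·89 + 0·72 = 89]
  row B: (72, 0, 1)   [0·89 + 1·72 = 72]
  89 = 1·72 + 17   → row C = row A − 1·row B = (17, 1, −1)   [check: 1·89 − 1·72 = 17]
  72 = 4·17 + 4   → row D = row B − 4·row C = (4, −4, 5)   [check: −4·89 + 5·72 = 4]
  17 = 4·4 + 1   → row E = row C − 4·row D = (1, 17, −21)   [check: 17·89 − 21·72 = 1]
  4 = 4·1 + 0   → remainder 0, stop. gcd = 1 (last nonzero row E).
The gcd is 1, so 72 is invertible mod 89. The last nonzero row gives 17·89 − 21·72 = 1, so t = −21. So 72^(−1) ≡ −21 ≡ 68 (mod 89). Verify: 72 · 68 = 4896 ≡ 1 (mod 89). ✓

Final answer: 72^(−1) ≡ 68 (mod 89)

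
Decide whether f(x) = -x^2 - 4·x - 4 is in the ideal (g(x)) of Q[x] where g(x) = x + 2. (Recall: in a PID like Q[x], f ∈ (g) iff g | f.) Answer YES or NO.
YES

In Q[x] the ideal (g) consists of all multiples of g, so f ∈ (g) iff g | f, i.e. iff the remainder of f on division by g is 0. Divide f by g (g is monic, so eliminate the leading term of the running remainder at each step):
  leading term -x^2: subtract (-x)·g(x) = -x^2 - 2·x, leaving -2·x - 4
  leading term -2·x: subtract (-2)·g(x) = -2·x - 4, leaving 0
The remainder is 0, so f(x) = g(x) · h(x) with h(x) = -x - 2. Hence g | f, i.e. f ∈ (g).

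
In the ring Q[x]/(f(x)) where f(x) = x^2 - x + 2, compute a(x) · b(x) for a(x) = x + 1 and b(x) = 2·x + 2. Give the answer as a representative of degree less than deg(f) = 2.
a · b ≡ 6·x - 2 (mod f(x))

First multiply in Q[x] without reducing: a · b = 2·x^2 + 4·x + 2. Now divide by f(x) = x^2 - x + 2, eliminating the leading term at each step:
  leading term 2·x^2: subtract (2)·f(x) = 2·x^2 - 2·x + 4, leaving 6·x - 2
The degree is now < 2, so this is the remainder. Hence a · b ≡ 6·x - 2 in Q[x]/(f).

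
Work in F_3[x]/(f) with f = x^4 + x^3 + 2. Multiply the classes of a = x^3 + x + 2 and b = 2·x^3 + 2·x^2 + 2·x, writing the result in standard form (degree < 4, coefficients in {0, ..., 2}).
a · b ≡ 2·x^3 + 2·x^2 + x + 1 (mod f(x))

Multiply as integer polynomials: a · b = 2·x^6 + 2·x^5 + 4·x^4 + 6·x^3 + 6·x^2 + 4·x. Reducing coefficients mod 3: a · b ≡ 2·x^6 + 2·x^5 + x^4 + x. Now divide by f(x) = x^4 + x^3 + 2 in F_3[x], eliminating the leading term at each step:
  leading term 2·x^6: subtract (2·x^2)·f(x) = 2·x^6 + 2·x^5 + x^2, leaving x^4 + 2·x^2 + x (coefficients mod 3)
  leading term x^4: subtract (1)·f(x) = x^4 + x^3 + 2, leaving 2·x^3 + 2·x^2 + x + 1 (coefficients mod 3)
The degree is now < 4, so this is the remainder. Hence a · b ≡ 2·x^3 + 2·x^2 + x + 1 in F_3[x]/(f).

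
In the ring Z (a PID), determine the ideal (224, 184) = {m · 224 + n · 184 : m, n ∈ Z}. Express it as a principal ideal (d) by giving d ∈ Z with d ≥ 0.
(224, 184) = (8); d = 8

In the PID Z, (a, b) is generated by gcd(a, b). Compute gcd(224, 184) with the extended Euclidean algorithm, tracking rows (r, s, t) with s·224 + t·184 = r:
  row A: (224, 1, 0)   [1·224 + 0·184 = 224]
  row B: (184, 0, 1)   [0·224 + 1·184 = 184]
  224 = 1·184 + 40   → row C = row A − 1·row B = (40, 1, −1)   [check: 1·224 − 1·184 = 40]
  184 = 4·40 + 24   → row D = row B − 4·row C = (24, −4, 5)   [check: −4·224 + 5·184 = 24]
  40 = 1·24 + 16   → row E = row C − 1·row D = (16, 5, −6)   [check: 5·224 − 6·184 = 16]
  24 = 1·16 + 8   → row F = row D − 1·row E = (8, −9, 11)   [check: −9·224 + 11·184 = 8]
  16 = 2·8 + 0   → remainder 0, stop. gcd = 8 (last nonzero row F).
So gcd(224, 184) = 8, with Bézout identity −9·224 + 11·184 = 8. Containment (⊇): the Bézout identity exhibits 8 as an element of (224, 184), giving (8) ⊆ (224, 184). Containment (⊆): since 8 | 224 and 8 | 184 (224 = 8·28, 184 = 8·23), every Z-linear combination of 224 and 184 is divisible by 8, so (224, 184) ⊆ (8). Therefore (224, 184) = (8), d = 8.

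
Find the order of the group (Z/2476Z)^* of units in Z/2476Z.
|(Z/2476Z)^*| = 1236

(Z/2476Z)^* consists of the classes a with gcd(a, 2476) = 1, so its order is φ(2476). φ is multiplicative, with φ(p^e) = p^e − p^(e−1). Factorise 2476 = 2^2 · 619. Then
  φ(2476) = (2^2 − 2^1) · (619 − 1) = 2 · 618 = 1236.
Thus |(Z/2476Z)^*| = 1236.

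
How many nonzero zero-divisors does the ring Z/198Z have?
Z/198Z has 137 nonzero zero-divisors

In Z/198Z each nonzero element is either a unit (gcd with 198 is 1) or a zero-divisor (gcd > 1). The number of units is φ(198): factorise 198 = 2 · 3^2 · 11, so φ(198) = (2 − 1) · (3^2 − 3^1) · (11 − 1) = 1 · 6 · 10 = 60. The nonzero elements number 198 − 1 = 197. Hence the nonzero zero-divisors number 197 − 60 = 137.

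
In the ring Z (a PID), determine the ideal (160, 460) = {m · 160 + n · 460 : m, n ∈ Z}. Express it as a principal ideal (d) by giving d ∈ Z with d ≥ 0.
In the PID Z, (a, b) is generated by gcd(a, b). Compute gcd(460, 160) with the extended Euclidean algorithm, tracking rows (r, s, t) with s·460 + t·160 = r:
  row A: (460, 1, 0)   [1·460 + 0·160 = 460]
  row B: (160, 0, 1)   [0·460 + 1·160 = 160]
  460 = 2·160 + 140   → row C = row A − 2·row B = (140, 1, −2)   [check: 1·460 − 2·160 = 140]
  160 = 1·140 + 20   → row D = row B − 1·row C = (20, −1, 3)   [check: −1·460 + 3·160 = 20]
  140 = 7·20 + 0   → remainder 0, stop. gcd = 20 (last nonzero row D).
So gcd(160, 460) = 20, with Bézout identity −1·460 + 3·160 = 20. Containment (⊇): the Bézout identity exhibits 20 as an element of (160, 460), giving (20) ⊆ (160, 460). Containment (⊆): since 20 | 160 and 20 | 460 (160 = 20·8, 460 = 20·23), every Z-linear combination of 160 and 460 is divisible by 20, so (160, 460) ⊆ (20). Therefore (160, 460) = (20), d = 20.

Final answer: (160, 460) = (20); d = 20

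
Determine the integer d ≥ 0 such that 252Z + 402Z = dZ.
In the PID Z, (a, b) is generated by gcd(a, b). Compute gcd(402, 252) with the extended Euclidean algorithm, tracking rows (r, s, t) with s·402 + t·252 = r:
  row A: (402, 1, 0)   [1·402 + 0·252 = 402]
  row B: (252, 0, 1)   [0·402 + 1·252 = 252]
  402 = 1·252 + 150   → row C = row A − 1·row B = (150, 1, −1)   [check: 1·402 − 1·252 = 150]
  252 = 1·150 + 102   → row D = row B − 1·row C = (102, −1, 2)   [check: −1·402 + 2·252 = 102]
  150 = 1·102 + 48   → row E = row C − 1·row D = (48, 2, −3)   [check: 2·402 − 3·252 = 48]
  102 = 2·48 + 6   → row F = row D − 2·row E = (6, −5, 8)   [check: −5·402 + 8·252 = 6]
  48 = 8·6 + 0   → remainder 0, stop. gcd = 6 (last nonzero row F).
So gcd(252, 402) = 6, with Bézout identity −5·402 + 8·252 = 6. Containment (⊇): the Bézout identity exhibits 6 as an element of (252, 402), giving (6) ⊆ (252, 402). Containment (⊆): since 6 | 252 and 6 | 402 (252 = 6·42, 402 = 6·67), every Z-linear combination of 252 and 402 is divisible by 6, so (252, 402) ⊆ (6). Therefore (252, 402) = (6), d = 6.

Final answer: (252, 402) = (6); d = 6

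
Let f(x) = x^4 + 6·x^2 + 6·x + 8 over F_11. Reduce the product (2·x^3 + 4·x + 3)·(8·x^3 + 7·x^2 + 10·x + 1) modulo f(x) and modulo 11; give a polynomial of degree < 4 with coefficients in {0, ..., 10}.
Multiply as integer polynomials: a · b = 16·x^6 + 14·x^5 + 52·x^4 + 54·x^3 + 61·x^2 + 34·x + 3. Reducing coefficients mod 11: a · b ≡ 5·x^6 + 3·x^5 + 8·x^4 + 10·x^3 + 6·x^2 + x + 3. Now divide by f(x) = x^4 + 6·x^2 + 6·x + 8 in F_11[x], eliminating the leading term at each step:
  leading term 5·x^6: subtract (5·x^2)·f(x) = 5·x^6 + 8·x^4 + 8·x^3 + 7·x^2, leaving 3·x^5 + 2·x^3 + 10·x^2 + x + 3 (coefficients mod 11)
  leading term 3·x^5: subtract (3·x)·f(x) = 3·x^5 + 7·x^3 + 7·x^2 + 2·x, leaving 6·x^3 + 3·x^2 + 10·x + 3 (coefficients mod 11)
The degree is now < 4, so this is the remainder. Hence a · b ≡ 6·x^3 + 3·x^2 + 10·x + 3 in F_11[x]/(f).

Final answer: a · b ≡ 6·x^3 + 3·x^2 + 10·x + 3 (mod f(x))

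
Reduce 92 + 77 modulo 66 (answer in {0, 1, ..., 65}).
Reduce the summands first: 92 ≡ 26, 77 ≡ 11 (mod 66), so 92 + 77 ≡ 26 + 11 (mod 66). 26 + 11 = 37; 37 = 0·66 + 37, so (92 + 77) mod 66 = 37.

Final answer: 37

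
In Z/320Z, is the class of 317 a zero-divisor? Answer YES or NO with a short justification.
gcd(317, 320) = 1, so 317 is a unit in Z/320Z (it has a multiplicative inverse). A unit cannot be a zero-divisor: if 317·b ≡ 0 then multiplying both sides by 317^(−1) gives b ≡ 0. So 317 is not a zero-divisor.

Final answer: NO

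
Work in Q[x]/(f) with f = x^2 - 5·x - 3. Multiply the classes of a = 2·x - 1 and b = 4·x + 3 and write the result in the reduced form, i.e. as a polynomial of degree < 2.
a · b ≡ 42·x + 21 (mod f(x))

First multiply in Q[x] without reducing: a · b = 8·x^2 + 2·x - 3. Now divide by f(x) = x^2 - 5·x - 3, eliminating the leading term at each step:
  leading term 8·x^2: subtract (8)·f(x) = 8·x^2 - 40·x - 24, leaving 42·x + 21
The degree is now < 2, so this is the remainder. Hence a · b ≡ 42·x + 21 in Q[x]/(f).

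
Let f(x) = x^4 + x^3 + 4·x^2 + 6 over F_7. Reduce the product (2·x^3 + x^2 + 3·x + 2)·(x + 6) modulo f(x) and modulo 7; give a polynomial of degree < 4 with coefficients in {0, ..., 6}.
Multiply as integer polynomials: a · b = 2·x^4 + 13·x^3 + 9·x^2 + 20·x + 12. Reducing coefficients mod 7: a · b ≡ 2·x^4 + 6·x^3 + 2·x^2 + 6·x + 5. Now divide by f(x) = x^4 + x^3 + 4·x^2 + 6 in F_7[x], eliminating the leading term at each step:
  leading term 2·x^4: subtract (2)·f(x) = 2·x^4 + 2·x^3 + x^2 + 5, leaving 4·x^3 + x^2 + 6·x (coefficients mod 7)
The degree is now < 4, so this is the remainder. Hence a · b ≡ 4·x^3 + x^2 + 6·x in F_7[x]/(f).

Final answer: a · b ≡ 4·x^3 + x^2 + 6·x (mod f(x))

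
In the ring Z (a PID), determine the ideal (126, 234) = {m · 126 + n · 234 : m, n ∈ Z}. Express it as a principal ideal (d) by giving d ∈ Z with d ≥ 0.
(126, 234) = (18); d = 18

In the PID Z, (a, b) is generated by gcd(a, b). Compute gcd(234, 126) with the extended Euclidean algorithm, tracking rows (r, s, t) with s·234 + t·126 = r:
  row A: (234, 1, 0)   [1·234 + 0·126 = 234]
  row B: (126, 0, 1)   [0·234 + 1·126 = 126]
  234 = 1·126 + 108   → row C = row A − 1·row B = (108, 1, −1)   [check: 1·234 − 1·126 = 108]
  126 = 1·108 + 18   → row D = row B − 1·row C = (18, −1, 2)   [check: −1·234 + 2·126 = 18]
  108 = 6·18 + 0   → remainder 0, stop. gcd = 18 (last nonzero row D).
So gcd(126, 234) = 18, with Bézout identity −1·234 + 2·126 = 18. Containment (⊇): the Bézout identity exhibits 18 as an element of (126, 234), giving (18) ⊆ (126, 234). Containment (⊆): since 18 | 126 and 18 | 234 (126 = 18·7, 234 = 18·13), every Z-linear combination of 126 and 234 is divisible by 18, so (126, 234) ⊆ (18). Therefore (126, 234) = (18), d = 18.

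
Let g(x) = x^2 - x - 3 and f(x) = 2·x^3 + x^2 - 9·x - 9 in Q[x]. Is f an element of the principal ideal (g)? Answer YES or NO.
YES

In Q[x] the ideal (g) consists of all multiples of g, so f ∈ (g) iff g | f, i.e. iff the remainder of f on division by g is 0. Divide f by g (g is monic, so eliminate the leading term of the running remainder at each step):
  leading term 2·x^3: subtract (2·x)·g(x) = 2·x^3 - 2·x^2 - 6·x, leaving 3·x^2 - 3·x - 9
  leading term 3·x^2: subtract (3)·g(x) = 3·x^2 - 3·x - 9, leaving 0
The remainder is 0, so f(x) = g(x) · h(x) with h(x) = 2·x + 3. Hence g | f, i.e. f ∈ (g).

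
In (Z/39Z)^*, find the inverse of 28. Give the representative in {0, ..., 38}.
Apply the extended Euclidean algorithm to (39, 28), tracking rows (r, s, t) with s·39 + t·28 = r. Each division r_prev = q·r_cur + r_new produces the new row as (previous row) − q·(current row):
  row A: (39, 1, 0)   [1·39 + 0·28 = 39]
  row B: (28, 0, 1)   [0·39 + 1·28 = 28]
  39 = 1·28 + 11   → row C = row A − 1·row B = (11, 1, −1)   [check: 1·39 − 1·28 = 11]
  28 = 2·11 + 6   → row D = row B − 2·row C = (6, −2, 3)   [check: −2·39 + 3·28 = 6]
  11 = 1·6 + 5   → row E = row C − 1·row D = (5, 3, −4)   [check: 3·39 − 4·28 = 5]
  6 = 1·5 + 1   → row F = row D − 1·row E = (1, −5, 7)   [check: −5·39 + 7·28 = 1]
  5 = 5·1 + 0   → remainder 0, stop. gcd = 1 (last nonzero row F).
The gcd is 1, so 28 is invertible mod 39. The last nonzero row gives −5·39 + 7·28 = 1, so t = 7. So 28^(−1) ≡ 7 (mod 39). Verify: 28 · 7 = 196 ≡ 1 (mod 39). ✓

Final answer: 28^(−1) ≡ 7 (mod 39)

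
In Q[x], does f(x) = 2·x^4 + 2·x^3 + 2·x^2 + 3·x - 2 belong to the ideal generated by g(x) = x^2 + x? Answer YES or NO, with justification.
NO

In Q[x] the ideal (g) consists of all multiples of g, so f ∈ (g) iff g | f, i.e. iff the remainder of f on division by g is 0. Divide f by g (g is monic, so eliminate the leading term of the running remainder at each step):
  leading term 2·x^4: subtract (2·x^2)·g(x) = 2·x^4 + 2·x^3, leaving 2·x^2 + 3·x - 2
  leading term 2·x^2: subtract (2)·g(x) = 2·x^2 + 2·x, leaving x - 2
The remainder r(x) = x - 2 ≠ 0 (and deg r < deg g), so g ∤ f, i.e. f ∉ (g).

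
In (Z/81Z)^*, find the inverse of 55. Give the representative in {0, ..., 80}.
55^(−1) ≡ 28 (mod 81)

Apply the extended Euclidean algorithm to (81, 55), tracking rows (r, s, t) with s·81 + t·55 = r. Each division r_prev = q·r_cur + r_new produces the new row as (previous row) − q·(current row):
  row A: (81, 1, 0)   [1·81 + 0·55 = 81]
  row B: (55, 0, 1)   [0·81 + 1·55 = 55]
  81 = 1·55 + 26   → row C = row A − 1·row B = (26, 1, −1)   [check: 1·81 − 1·55 = 26]
  55 = 2·26 + 3   → row D = row B − 2·row C = (3, −2, 3)   [check: −2·81 + 3·55 = 3]
  26 = 8·3 + 2   → row E = row C − 8·row D = (2, 17, −25)   [check: 17·81 − 25·55 = 2]
  3 = 1·2 + 1   → row F = row D − 1·row E = (1, −19, 28)   [check: −19·81 + 28·55 = 1]
  2 = 2·1 + 0   → remainder 0, stop. gcd = 1 (last nonzero row F).
The gcd is 1, so 55 is invertible mod 81. The last nonzero row gives −19·81 + 28·55 = 1, so t = 28. So 55^(−1) ≡ 28 (mod 81). Verify: 55 · 28 = 1540 ≡ 1 (mod 81). ✓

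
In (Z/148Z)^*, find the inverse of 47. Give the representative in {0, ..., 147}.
Apply the extended Euclidean algorithm to (148, 47), tracking rows (r, s, t) with s·148 + t·47 = r. Each division r_prev = q·r_cur + r_new produces the new row as (previous row) − q·(current row):
  row A: (148, 1, 0)   [1·148 + 0·47 = 148]
  row B: (47, 0, 1)   [0·148 + 1·47 = 47]
  148 = 3·47 + 7   → row C = row A − 3·row B = (7, 1, −3)   [check: 1·148 − 3·47 = 7]
  47 = 6·7 + 5   → row D = row B − 6·row C = (5, −6, 19)   [check: −6·148 + 19·47 = 5]
  7 = 1·5 + 2   → row E = row C − 1·row D = (2, 7, −22)   [check: 7·148 − 22·47 = 2]
  5 = 2·2 + 1   → row F = row D − 2·row E = (1, −20, 63)   [check: −20·148 + 63·47 = 1]
  2 = 2·1 + 0   → remainder 0, stop. gcd = 1 (last nonzero row F).
The gcd is 1, so 47 is invertible mod 148. The last nonzero row gives −20·148 + 63·47 = 1, so t = 63. So 47^(−1) ≡ 63 (mod 148). Verify: 47 · 63 = 2961 ≡ 1 (mod 148). ✓

Final answer: 47^(−1) ≡ 63 (mod 148)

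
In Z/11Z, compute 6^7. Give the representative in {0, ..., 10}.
Use repeated squaring. Binary(7) = 111. Walk through the bits of the exponent 7 left-to-right: at each bit after the leading one, square the running value, then multiply by 6 if the bit is 1 (always reducing mod 11):
  bit 1 = 1 (leading): start with 6.
  bit 2 = 1: square 6^2 = 36 ≡ 3; bit is 1, so multiply 3·6 = 18 ≡ 7 (mod 11).
  bit 3 = 1: square 7^2 = 49 ≡ 5; bit is 1, so multiply 5·6 = 30 ≡ 8 (mod 11).
Final value: 6^7 ≡ 8 (mod 11).

Final answer: 8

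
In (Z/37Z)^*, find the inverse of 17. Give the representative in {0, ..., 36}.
Apply the extended Euclidean algorithm to (37, 17), tracking rows (r, s, t) with s·37 + t·17 = r. Each division r_prev = q·r_cur + r_new produces the new row as (previous row) − q·(current row):
  row A: (37, 1, 0)   [1·37 + 0·17 = 37]
  row B: (17, 0, 1)   [0·37 + 1·17 = 17]
  37 = 2·17 + 3   → row C = row A − 2·row B = (3, 1, −2)   [check: 1·37 − 2·17 = 3]
  17 = 5·3 + 2   → row D = row B − 5·row C = (2, −5, 11)   [check: −5·37 + 11·17 = 2]
  3 = 1·2 + 1   → row E = row C − 1·row D = (1, 6, −13)   [check: 6·37 − 13·17 = 1]
  2 = 2·1 + 0   → remainder 0, stop. gcd = 1 (last nonzero row E).
The gcd is 1, so 17 is invertible mod 37. The last nonzero row gives 6·37 − 13·17 = 1, so t = −13. So 17^(−1) ≡ −13 ≡ 24 (mod 37). Verify: 17 · 24 = 408 ≡ 1 (mod 37). ✓

Final answer: 17^(−1) ≡ 24 (mod 37)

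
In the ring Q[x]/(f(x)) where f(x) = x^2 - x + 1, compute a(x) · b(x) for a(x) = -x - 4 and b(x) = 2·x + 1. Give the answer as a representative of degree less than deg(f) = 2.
First multiply in Q[x] without reducing: a · b = -2·x^2 - 9·x - 4. Now divide by f(x) = x^2 - x + 1, eliminating the leading term at each step:
  leading term -2·x^2: subtract (-2)·f(x) = -2·x^2 + 2·x - 2, leaving -11·x - 2
The degree is now < 2, so this is the remainder. Hence a · b ≡ -11·x - 2 in Q[x]/(f).

Final answer: a · b ≡ -11·x - 2 (mod f(x))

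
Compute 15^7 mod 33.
Use repeated squaring. Binary(7) = 111. Walk through the bits of the exponent 7 left-to-right: at each bit after the leading one, square the running value, then multiply by 15 if the bit is 1 (always reducing mod 33):
  bit 1 = 1 (leading): start with 15.
  bit 2 = 1: square 15^2 = 225 ≡ 27; bit is 1, so multiply 27·15 = 405 ≡ 9 (mod 33).
  bit 3 = 1: square 9^2 = 81 ≡ 15; bit is 1, so multiply 15·15 = 225 ≡ 27 (mod 33).
Final value: 15^7 ≡ 27 (mod 33).

Final answer: 27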